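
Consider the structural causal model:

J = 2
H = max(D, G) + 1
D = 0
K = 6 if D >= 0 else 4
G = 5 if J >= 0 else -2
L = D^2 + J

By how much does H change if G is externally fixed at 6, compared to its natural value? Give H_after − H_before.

The intervention breaks the incoming arrows to G: G = 5 if J >= 0 else -2 no longer applies, and G = 6.
H = max(D, G) + 1  [with D=0, G=6]  = 7
Without intervention: G = 5 if J >= 0 else -2  [with J=2]  = 5; H = max(D, G) + 1  [with D=0, G=5]  = 6.
Change = 7 − 6 = 1.

1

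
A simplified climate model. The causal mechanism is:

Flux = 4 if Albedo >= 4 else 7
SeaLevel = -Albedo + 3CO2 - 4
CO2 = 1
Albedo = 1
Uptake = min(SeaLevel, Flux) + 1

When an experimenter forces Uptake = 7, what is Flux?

7

The intervention breaks the incoming arrows to Uptake: Uptake = min(SeaLevel, Flux) + 1 no longer applies, and Uptake = 7.
Since Flux is not a descendant of the intervened variable, it is unaffected.
Flux = 4 if Albedo >= 4 else 7  [with Albedo=1]  = 7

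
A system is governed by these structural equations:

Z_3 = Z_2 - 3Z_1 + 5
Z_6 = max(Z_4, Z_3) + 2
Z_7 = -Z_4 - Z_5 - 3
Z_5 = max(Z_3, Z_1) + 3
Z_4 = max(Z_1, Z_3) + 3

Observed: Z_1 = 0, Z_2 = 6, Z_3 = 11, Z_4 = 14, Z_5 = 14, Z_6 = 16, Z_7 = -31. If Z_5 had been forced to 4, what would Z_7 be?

-21

Under do(Z_5=4), the mechanism Z_5 = max(Z_3, Z_1) + 3 is discarded; Z_5 is fixed at 4.
Z_3 = Z_2 - 3Z_1 + 5  [with Z_2=6, Z_1=0]  = 11
Z_4 = max(Z_1, Z_3) + 3  [with Z_1=0, Z_3=11]  = 14
Z_7 = -Z_4 - Z_5 - 3  [with Z_4=14, Z_5=4]  = -21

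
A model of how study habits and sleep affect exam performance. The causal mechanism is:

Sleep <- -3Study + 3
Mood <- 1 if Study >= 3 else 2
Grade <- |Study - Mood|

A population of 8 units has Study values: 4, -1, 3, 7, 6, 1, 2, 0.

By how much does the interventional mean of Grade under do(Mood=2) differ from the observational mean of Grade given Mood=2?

Under do(Mood=2), Mood's equation is replaced by Mood=2 for every unit. Per-unit Grade: 2, 3, 1, 5, 4, 1, 0, 2. Mean = 2.25.
Observing Mood=2 restricts to units where Mood's equation naturally yields 2: Study ∈ {-1, 1, 2, 0}. In that subpopulation Grade = 3, 1, 0, 2, mean 1.5.
Difference = 2.25 − 1.5 = 0.75.

0.75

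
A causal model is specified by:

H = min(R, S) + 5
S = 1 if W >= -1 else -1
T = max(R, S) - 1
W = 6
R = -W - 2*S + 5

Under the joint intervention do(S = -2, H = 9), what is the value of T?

Setting S = -2, H = 9 by intervention discards those variables' equations.
R = -W - 2*S + 5  [with W=6, S=-2]  = 3
T = max(R, S) - 1  [with R=3, S=-2]  = 2

2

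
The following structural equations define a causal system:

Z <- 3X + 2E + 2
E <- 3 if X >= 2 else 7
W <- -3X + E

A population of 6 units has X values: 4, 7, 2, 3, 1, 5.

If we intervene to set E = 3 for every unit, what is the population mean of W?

do(E=3) breaks E's dependence on X. With E=3 fixed, W across the units is -9, -18, -3, -6, 0, -12, mean -8.

-8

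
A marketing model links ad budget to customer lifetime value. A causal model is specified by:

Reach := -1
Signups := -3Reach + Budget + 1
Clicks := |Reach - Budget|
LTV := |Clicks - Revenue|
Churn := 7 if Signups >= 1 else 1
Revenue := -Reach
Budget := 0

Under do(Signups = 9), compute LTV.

0

The intervention breaks the incoming arrows to Signups: Signups := -3Reach + Budget + 1 no longer applies, and Signups = 9.
No directed path runs from Signups to LTV, so LTV keeps its natural value.
Clicks = |Reach - Budget|  [with Reach=-1, Budget=0]  = 1
Revenue = -Reach  [with Reach=-1]  = 1
LTV = |Clicks - Revenue|  [with Clicks=1, Revenue=1]  = 0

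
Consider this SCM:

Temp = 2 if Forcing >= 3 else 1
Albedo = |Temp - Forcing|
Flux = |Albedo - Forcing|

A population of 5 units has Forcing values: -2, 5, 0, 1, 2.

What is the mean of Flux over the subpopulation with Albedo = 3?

3.5

Observing Albedo=3 restricts to units where Albedo's equation naturally yields 3: Forcing ∈ {-2, 5}. In that subpopulation Flux = 5, 2, mean 3.5.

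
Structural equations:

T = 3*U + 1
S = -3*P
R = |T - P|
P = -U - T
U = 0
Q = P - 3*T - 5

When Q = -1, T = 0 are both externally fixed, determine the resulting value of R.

0

The joint intervention fixes Q = -1, T = 0, removing each variable's own equation.
P = -U - T  [with U=0, T=0]  = 0
R = |T - P|  [with T=0, P=0]  = 0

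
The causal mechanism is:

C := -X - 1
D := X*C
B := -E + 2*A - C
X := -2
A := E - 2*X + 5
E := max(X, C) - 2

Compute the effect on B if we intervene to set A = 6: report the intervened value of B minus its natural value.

-4

Under do(A=6), the mechanism A := E - 2*X + 5 is discarded; A is fixed at 6.
C = -X - 1  [with X=-2]  = 1
E = max(X, C) - 2  [with X=-2, C=1]  = -1
B = -E + 2*A - C  [with E=-1, A=6, C=1]  = 12
Without intervention: C = -X - 1  [with X=-2]  = 1; E = max(X, C) - 2  [with X=-2, C=1]  = -1; A = E - 2*X + 5  [with E=-1, X=-2]  = 8; B = -E + 2*A - C  [with E=-1, A=8, C=1]  = 16.
Change = 12 − 16 = -4.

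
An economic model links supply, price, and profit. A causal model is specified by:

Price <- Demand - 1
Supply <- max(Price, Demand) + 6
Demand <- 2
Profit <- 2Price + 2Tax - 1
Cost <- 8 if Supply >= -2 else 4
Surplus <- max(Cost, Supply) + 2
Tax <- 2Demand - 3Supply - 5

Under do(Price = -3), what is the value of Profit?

-57

Under do(Price=-3), the mechanism Price <- Demand - 1 is discarded; Price is fixed at -3.
Supply = max(Price, Demand) + 6  [with Price=-3, Demand=2]  = 8
Tax = 2Demand - 3Supply - 5  [with Demand=2, Supply=8]  = -25
Profit = 2Price + 2Tax - 1  [with Price=-3, Tax=-25]  = -57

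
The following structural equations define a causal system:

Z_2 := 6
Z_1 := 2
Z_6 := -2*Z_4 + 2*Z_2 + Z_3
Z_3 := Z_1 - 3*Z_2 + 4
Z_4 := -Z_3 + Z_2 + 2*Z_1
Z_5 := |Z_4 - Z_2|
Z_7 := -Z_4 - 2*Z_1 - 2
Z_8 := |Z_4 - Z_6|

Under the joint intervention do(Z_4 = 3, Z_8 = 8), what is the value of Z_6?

The joint intervention fixes Z_4 = 3, Z_8 = 8, removing each variable's own equation.
Z_3 = Z_1 - 3*Z_2 + 4  [with Z_1=2, Z_2=6]  = -12
Z_6 = -2*Z_4 + 2*Z_2 + Z_3  [with Z_4=3, Z_2=6, Z_3=-12]  = -6

-6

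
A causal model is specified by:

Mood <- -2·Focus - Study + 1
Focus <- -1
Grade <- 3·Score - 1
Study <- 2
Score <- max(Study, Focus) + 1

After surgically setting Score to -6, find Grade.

do(Score=-6) replaces the equation Score <- max(Study, Focus) + 1 with the constant Score = -6.
Grade = 3·Score - 1  [with Score=-6]  = -19

-19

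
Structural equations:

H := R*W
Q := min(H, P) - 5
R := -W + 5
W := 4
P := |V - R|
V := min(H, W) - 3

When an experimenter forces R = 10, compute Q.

4

Under do(R=10), the mechanism R := -W + 5 is discarded; R is fixed at 10.
H = R*W  [with R=10, W=4]  = 40
V = min(H, W) - 3  [with H=40, W=4]  = 1
P = |V - R|  [with V=1, R=10]  = 9
Q = min(H, P) - 5  [with H=40, P=9]  = 4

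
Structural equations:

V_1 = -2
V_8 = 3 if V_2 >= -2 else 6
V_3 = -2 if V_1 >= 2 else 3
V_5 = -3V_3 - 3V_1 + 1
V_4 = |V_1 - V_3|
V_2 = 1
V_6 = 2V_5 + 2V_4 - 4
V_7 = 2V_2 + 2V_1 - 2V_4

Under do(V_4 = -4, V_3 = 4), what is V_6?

The joint intervention fixes V_4 = -4, V_3 = 4, removing each variable's own equation.
V_5 = -3V_3 - 3V_1 + 1  [with V_3=4, V_1=-2]  = -5
V_6 = 2V_5 + 2V_4 - 4  [with V_5=-5, V_4=-4]  = -22

-22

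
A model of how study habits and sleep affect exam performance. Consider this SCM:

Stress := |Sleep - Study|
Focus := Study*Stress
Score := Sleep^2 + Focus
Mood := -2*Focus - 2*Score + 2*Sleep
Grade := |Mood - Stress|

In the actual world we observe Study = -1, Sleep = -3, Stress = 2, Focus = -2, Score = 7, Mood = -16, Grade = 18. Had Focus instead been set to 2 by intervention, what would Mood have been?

Under do(Focus=2), the mechanism Focus := Study*Stress is discarded; Focus is fixed at 2.
Score = Sleep^2 + Focus  [with Sleep=-3, Focus=2]  = 11
Mood = -2*Focus - 2*Score + 2*Sleep  [with Focus=2, Score=11, Sleep=-3]  = -32

-32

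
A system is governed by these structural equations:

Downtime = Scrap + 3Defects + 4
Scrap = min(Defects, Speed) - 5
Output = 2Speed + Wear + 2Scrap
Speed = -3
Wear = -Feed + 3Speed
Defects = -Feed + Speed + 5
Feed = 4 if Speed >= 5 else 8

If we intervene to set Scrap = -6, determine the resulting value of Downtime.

Under do(Scrap=-6), the mechanism Scrap = min(Defects, Speed) - 5 is discarded; Scrap is fixed at -6.
Feed = 4 if Speed >= 5 else 8  [with Speed=-3]  = 8
Defects = -Feed + Speed + 5  [with Feed=8, Speed=-3]  = -6
Downtime = Scrap + 3Defects + 4  [with Scrap=-6, Defects=-6]  = -20

-20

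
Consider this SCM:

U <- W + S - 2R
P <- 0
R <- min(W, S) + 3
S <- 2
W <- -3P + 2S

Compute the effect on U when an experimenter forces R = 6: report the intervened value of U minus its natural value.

Intervening sets R = 6 and removes its equation (R <- min(W, S) + 3).
W = -3P + 2S  [with P=0, S=2]  = 4
U = W + S - 2R  [with W=4, S=2, R=6]  = -6
Without intervention: W = -3P + 2S  [with P=0, S=2]  = 4; R = min(W, S) + 3  [with W=4, S=2]  = 5; U = W + S - 2R  [with W=4, S=2, R=5]  = -4.
Change = -6 − (-4) = -2.

-2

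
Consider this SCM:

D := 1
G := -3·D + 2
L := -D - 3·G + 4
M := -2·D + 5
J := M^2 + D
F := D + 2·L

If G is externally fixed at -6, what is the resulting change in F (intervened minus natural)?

30

Under do(G=-6), the mechanism G := -3·D + 2 is discarded; G is fixed at -6.
L = -D - 3·G + 4  [with D=1, G=-6]  = 21
F = D + 2·L  [with D=1, L=21]  = 43
Without intervention: G = -3·D + 2  [with D=1]  = -1; L = -D - 3·G + 4  [with D=1, G=-1]  = 6; F = D + 2·L  [with D=1, L=6]  = 13.
Change = 43 − 13 = 30.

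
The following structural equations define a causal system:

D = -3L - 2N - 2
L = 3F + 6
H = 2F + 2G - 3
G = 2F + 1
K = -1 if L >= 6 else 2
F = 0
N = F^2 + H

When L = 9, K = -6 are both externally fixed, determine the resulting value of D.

Under do(L = 9, K = -6), each intervened variable's structural equation is replaced by its fixed value.
G = 2F + 1  [with F=0]  = 1
H = 2F + 2G - 3  [with F=0, G=1]  = -1
N = F^2 + H  [with F=0, H=-1]  = -1
D = -3L - 2N - 2  [with L=9, N=-1]  = -27

-27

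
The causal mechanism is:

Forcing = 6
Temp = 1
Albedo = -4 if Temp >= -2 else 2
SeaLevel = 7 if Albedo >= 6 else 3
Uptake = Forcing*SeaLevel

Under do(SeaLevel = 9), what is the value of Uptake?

Intervening sets SeaLevel = 9 and removes its equation (SeaLevel = 7 if Albedo >= 6 else 3).
Uptake = Forcing*SeaLevel  [with Forcing=6, SeaLevel=9]  = 54

54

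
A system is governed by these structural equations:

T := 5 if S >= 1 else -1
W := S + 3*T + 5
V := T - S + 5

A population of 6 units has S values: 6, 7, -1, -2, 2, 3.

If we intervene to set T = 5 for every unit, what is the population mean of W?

do(T=5) breaks T's dependence on S. With T=5 fixed, W across the units is 26, 27, 19, 18, 22, 23, mean 22.5.

22.5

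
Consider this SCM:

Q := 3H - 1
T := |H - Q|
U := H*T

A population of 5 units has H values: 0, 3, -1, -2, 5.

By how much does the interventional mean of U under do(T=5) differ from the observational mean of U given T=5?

The intervention sets T=5 in all 5 units regardless of H. Recomputing U per unit gives 0, 15, -5, -10, 25; average 5.
Observing T=5 restricts to units where T's equation naturally yields 5: H ∈ {3, -2}. In that subpopulation U = 15, -10, mean 2.5.
Difference = 5 − 2.5 = 2.5.

2.5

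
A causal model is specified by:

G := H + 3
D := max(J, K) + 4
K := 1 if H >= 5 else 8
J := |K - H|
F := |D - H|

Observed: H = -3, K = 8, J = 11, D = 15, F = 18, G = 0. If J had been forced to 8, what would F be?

15

do(J=8) replaces the equation J := |K - H| with the constant J = 8.
K = 1 if H >= 5 else 8  [with H=-3]  = 8
D = max(J, K) + 4  [with J=8, K=8]  = 12
F = |D - H|  [with D=12, H=-3]  = 15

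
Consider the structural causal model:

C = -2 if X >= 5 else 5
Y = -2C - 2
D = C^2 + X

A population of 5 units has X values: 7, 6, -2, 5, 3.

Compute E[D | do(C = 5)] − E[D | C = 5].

3.3

The intervention sets C=5 in all 5 units regardless of X. Recomputing D per unit gives 32, 31, 23, 30, 28; average 28.8.
Conditioning on C=5 selects the 2 unit(s) with X ∈ {-2, 3}. Their D values: 23, 28. Mean = 25.5.
Difference = 28.8 − 25.5 = 3.3.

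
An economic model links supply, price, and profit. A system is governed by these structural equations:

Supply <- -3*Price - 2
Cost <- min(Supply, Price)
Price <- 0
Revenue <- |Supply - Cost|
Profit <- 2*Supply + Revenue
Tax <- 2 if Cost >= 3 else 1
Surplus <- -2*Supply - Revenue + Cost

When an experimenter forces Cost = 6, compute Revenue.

8

The intervention breaks the incoming arrows to Cost: Cost <- min(Supply, Price) no longer applies, and Cost = 6.
Supply = -3*Price - 2  [with Price=0]  = -2
Revenue = |Supply - Cost|  [with Supply=-2, Cost=6]  = 8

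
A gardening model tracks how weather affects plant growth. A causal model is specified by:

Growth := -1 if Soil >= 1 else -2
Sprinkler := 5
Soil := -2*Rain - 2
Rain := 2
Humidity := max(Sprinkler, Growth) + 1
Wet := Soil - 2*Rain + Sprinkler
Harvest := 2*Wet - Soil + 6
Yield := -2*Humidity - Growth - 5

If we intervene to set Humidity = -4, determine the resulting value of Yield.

Intervening sets Humidity = -4 and removes its equation (Humidity := max(Sprinkler, Growth) + 1).
Soil = -2*Rain - 2  [with Rain=2]  = -6
Growth = -1 if Soil >= 1 else -2  [with Soil=-6]  = -2
Yield = -2*Humidity - Growth - 5  [with Humidity=-4, Growth=-2]  = 5

5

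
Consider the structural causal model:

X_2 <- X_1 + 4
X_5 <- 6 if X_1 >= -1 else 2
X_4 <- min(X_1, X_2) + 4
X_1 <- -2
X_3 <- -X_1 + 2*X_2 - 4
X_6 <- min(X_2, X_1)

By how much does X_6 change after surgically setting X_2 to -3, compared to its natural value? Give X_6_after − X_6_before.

Under do(X_2=-3), the mechanism X_2 <- X_1 + 4 is discarded; X_2 is fixed at -3.
X_6 = min(X_2, X_1)  [with X_2=-3, X_1=-2]  = -3
Without intervention: X_2 = X_1 + 4  [with X_1=-2]  = 2; X_6 = min(X_2, X_1)  [with X_2=2, X_1=-2]  = -2.
Change = -3 − (-2) = -1.

-1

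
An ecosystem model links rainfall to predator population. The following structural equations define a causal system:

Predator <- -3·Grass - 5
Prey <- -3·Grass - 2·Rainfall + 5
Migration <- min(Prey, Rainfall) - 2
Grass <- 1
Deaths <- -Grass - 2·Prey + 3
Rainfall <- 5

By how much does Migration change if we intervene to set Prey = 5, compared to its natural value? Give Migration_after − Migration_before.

13

The intervention breaks the incoming arrows to Prey: Prey <- -3·Grass - 2·Rainfall + 5 no longer applies, and Prey = 5.
Migration = min(Prey, Rainfall) - 2  [with Prey=5, Rainfall=5]  = 3
Without intervention: Prey = -3·Grass - 2·Rainfall + 5  [with Grass=1, Rainfall=5]  = -8; Migration = min(Prey, Rainfall) - 2  [with Prey=-8, Rainfall=5]  = -10.
Change = 3 − (-10) = 13.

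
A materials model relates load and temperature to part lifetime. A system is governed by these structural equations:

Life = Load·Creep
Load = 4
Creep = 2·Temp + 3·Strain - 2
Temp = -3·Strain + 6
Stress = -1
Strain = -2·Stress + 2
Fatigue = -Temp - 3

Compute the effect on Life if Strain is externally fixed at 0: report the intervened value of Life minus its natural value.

48

The intervention breaks the incoming arrows to Strain: Strain = -2·Stress + 2 no longer applies, and Strain = 0.
Temp = -3·Strain + 6  [with Strain=0]  = 6
Creep = 2·Temp + 3·Strain - 2  [with Temp=6, Strain=0]  = 10
Life = Load·Creep  [with Load=4, Creep=10]  = 40
Without intervention: Strain = -2·Stress + 2  [with Stress=-1]  = 4; Temp = -3·Strain + 6  [with Strain=4]  = -6; Creep = 2·Temp + 3·Strain - 2  [with Temp=-6, Strain=4]  = -2; Life = Load·Creep  [with Load=4, Creep=-2]  = -8.
Change = 40 − (-8) = 48.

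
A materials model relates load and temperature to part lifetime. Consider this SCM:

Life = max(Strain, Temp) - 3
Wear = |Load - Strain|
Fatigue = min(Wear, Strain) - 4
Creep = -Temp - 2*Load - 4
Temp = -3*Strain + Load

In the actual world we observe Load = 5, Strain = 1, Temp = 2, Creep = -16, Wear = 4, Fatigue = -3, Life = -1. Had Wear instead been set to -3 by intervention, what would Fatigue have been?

-7

The intervention breaks the incoming arrows to Wear: Wear = |Load - Strain| no longer applies, and Wear = -3.
Fatigue = min(Wear, Strain) - 4  [with Wear=-3, Strain=1]  = -7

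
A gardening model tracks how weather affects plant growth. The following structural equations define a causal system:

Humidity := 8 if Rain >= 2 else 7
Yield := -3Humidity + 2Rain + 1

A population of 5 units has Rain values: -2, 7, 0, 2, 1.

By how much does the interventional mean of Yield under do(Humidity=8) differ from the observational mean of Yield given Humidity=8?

Every unit gets Humidity=8 under the intervention. Yield values become -27, -9, -23, -19, -21; E[Yield|do(Humidity=8)] = -19.8.
E[Yield|Humidity=8] averages over only the 2 units with Humidity=8 (Rain = 7, 2): Yield = -9, -19, mean -14.
Difference = -19.8 − (-14) = -5.8.

-5.8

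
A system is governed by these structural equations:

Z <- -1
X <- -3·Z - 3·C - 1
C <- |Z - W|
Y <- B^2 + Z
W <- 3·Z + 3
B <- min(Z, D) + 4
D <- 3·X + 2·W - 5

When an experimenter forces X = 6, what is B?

Under do(X=6), the mechanism X <- -3·Z - 3·C - 1 is discarded; X is fixed at 6.
W = 3·Z + 3  [with Z=-1]  = 0
D = 3·X + 2·W - 5  [with X=6, W=0]  = 13
B = min(Z, D) + 4  [with Z=-1, D=13]  = 3

3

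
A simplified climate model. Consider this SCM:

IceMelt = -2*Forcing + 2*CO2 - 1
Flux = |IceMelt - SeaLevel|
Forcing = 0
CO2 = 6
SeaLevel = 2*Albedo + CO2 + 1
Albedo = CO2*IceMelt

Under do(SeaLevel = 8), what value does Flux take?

The intervention breaks the incoming arrows to SeaLevel: SeaLevel = 2*Albedo + CO2 + 1 no longer applies, and SeaLevel = 8.
IceMelt = -2*Forcing + 2*CO2 - 1  [with Forcing=0, CO2=6]  = 11
Flux = |IceMelt - SeaLevel|  [with IceMelt=11, SeaLevel=8]  = 3

3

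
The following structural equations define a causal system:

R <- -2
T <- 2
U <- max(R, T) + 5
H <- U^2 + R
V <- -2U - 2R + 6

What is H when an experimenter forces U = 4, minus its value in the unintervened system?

The intervention breaks the incoming arrows to U: U <- max(R, T) + 5 no longer applies, and U = 4.
H = U^2 + R  [with U=4, R=-2]  = 14
Without intervention: U = max(R, T) + 5  [with R=-2, T=2]  = 7; H = U^2 + R  [with U=7, R=-2]  = 47.
Change = 14 − 47 = -33.

-33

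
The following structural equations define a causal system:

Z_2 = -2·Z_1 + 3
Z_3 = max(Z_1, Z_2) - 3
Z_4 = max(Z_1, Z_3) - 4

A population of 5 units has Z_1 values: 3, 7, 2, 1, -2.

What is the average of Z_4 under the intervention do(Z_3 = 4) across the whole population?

0.6

Under do(Z_3=4), Z_3's equation is replaced by Z_3=4 for every unit. Per-unit Z_4: 0, 3, 0, 0, 0. Mean = 0.6.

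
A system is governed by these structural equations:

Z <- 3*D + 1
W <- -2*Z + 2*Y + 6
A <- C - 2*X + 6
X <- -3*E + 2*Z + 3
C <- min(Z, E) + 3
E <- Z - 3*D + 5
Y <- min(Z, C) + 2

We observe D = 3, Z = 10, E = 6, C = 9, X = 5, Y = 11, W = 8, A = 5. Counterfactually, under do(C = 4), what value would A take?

do(C=4) replaces the equation C <- min(Z, E) + 3 with the constant C = 4.
Z = 3*D + 1  [with D=3]  = 10
E = Z - 3*D + 5  [with Z=10, D=3]  = 6
X = -3*E + 2*Z + 3  [with E=6, Z=10]  = 5
A = C - 2*X + 6  [with C=4, X=5]  = 0

0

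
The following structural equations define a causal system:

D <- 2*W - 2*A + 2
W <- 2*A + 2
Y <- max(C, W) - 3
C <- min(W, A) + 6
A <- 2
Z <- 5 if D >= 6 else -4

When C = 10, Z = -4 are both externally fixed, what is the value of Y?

7

The joint intervention fixes C = 10, Z = -4, removing each variable's own equation.
W = 2*A + 2  [with A=2]  = 6
Y = max(C, W) - 3  [with C=10, W=6]  = 7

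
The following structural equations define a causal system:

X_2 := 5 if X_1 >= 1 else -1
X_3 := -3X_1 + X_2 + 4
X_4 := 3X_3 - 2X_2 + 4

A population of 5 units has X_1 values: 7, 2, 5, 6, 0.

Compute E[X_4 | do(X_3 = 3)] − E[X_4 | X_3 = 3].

Every unit gets X_3=3 under the intervention. X_4 values become 3, 3, 3, 3, 15; E[X_4|do(X_3=3)] = 5.4.
E[X_4|X_3=3] averages over only the 2 units with X_3=3 (X_1 = 2, 0): X_4 = 3, 15, mean 9.
Difference = 5.4 − 9 = -3.6.

-3.6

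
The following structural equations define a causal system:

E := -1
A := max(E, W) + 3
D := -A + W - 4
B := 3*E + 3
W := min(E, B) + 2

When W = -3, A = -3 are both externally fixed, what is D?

-4

Setting W = -3, A = -3 by intervention discards those variables' equations.
D = -A + W - 4  [with A=-3, W=-3]  = -4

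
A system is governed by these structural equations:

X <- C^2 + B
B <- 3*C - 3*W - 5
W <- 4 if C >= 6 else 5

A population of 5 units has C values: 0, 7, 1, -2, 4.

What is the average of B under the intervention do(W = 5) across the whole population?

-14

do(W=5) breaks W's dependence on C. With W=5 fixed, B across the units is -20, 1, -17, -26, -8, mean -14.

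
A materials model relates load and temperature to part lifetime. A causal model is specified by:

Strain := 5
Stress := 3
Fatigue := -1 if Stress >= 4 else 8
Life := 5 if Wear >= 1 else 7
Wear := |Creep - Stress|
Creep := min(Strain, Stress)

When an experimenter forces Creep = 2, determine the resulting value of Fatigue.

8

do(Creep=2) replaces the equation Creep := min(Strain, Stress) with the constant Creep = 2.
Fatigue is not downstream of the intervention, so its value is determined by the original equations.
Fatigue = -1 if Stress >= 4 else 8  [with Stress=3]  = 8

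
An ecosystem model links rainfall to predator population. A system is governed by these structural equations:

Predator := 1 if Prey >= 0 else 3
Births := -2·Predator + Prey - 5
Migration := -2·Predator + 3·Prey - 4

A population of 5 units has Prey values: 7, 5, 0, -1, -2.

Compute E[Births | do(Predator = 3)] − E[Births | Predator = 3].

The intervention sets Predator=3 in all 5 units regardless of Prey. Recomputing Births per unit gives -4, -6, -11, -12, -13; average -9.2.
Conditioning on Predator=3 selects the 2 unit(s) with Prey ∈ {-1, -2}. Their Births values: -12, -13. Mean = -12.5.
Difference = -9.2 − (-12.5) = 3.3.

3.3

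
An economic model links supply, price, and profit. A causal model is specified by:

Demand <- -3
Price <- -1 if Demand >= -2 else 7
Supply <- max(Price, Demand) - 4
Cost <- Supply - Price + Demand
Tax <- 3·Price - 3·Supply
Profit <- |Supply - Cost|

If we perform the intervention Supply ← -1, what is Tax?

24

do(Supply=-1) replaces the equation Supply <- max(Price, Demand) - 4 with the constant Supply = -1.
Price = -1 if Demand >= -2 else 7  [with Demand=-3]  = 7
Tax = 3·Price - 3·Supply  [with Price=7, Supply=-1]  = 24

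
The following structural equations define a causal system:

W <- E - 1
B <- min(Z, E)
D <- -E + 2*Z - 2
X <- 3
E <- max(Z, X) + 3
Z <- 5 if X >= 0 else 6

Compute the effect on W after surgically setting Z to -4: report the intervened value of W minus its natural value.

-2

do(Z=-4) replaces the equation Z <- 5 if X >= 0 else 6 with the constant Z = -4.
E = max(Z, X) + 3  [with Z=-4, X=3]  = 6
W = E - 1  [with E=6]  = 5
Without intervention: Z = 5 if X >= 0 else 6  [with X=3]  = 5; E = max(Z, X) + 3  [with Z=5, X=3]  = 8; W = E - 1  [with E=8]  = 7.
Change = 5 − 7 = -2.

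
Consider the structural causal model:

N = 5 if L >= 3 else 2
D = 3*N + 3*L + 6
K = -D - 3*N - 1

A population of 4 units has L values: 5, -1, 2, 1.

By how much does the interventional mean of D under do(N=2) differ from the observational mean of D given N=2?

3.25

Under do(N=2), N's equation is replaced by N=2 for every unit. Per-unit D: 27, 9, 18, 15. Mean = 17.25.
Observing N=2 restricts to units where N's equation naturally yields 2: L ∈ {-1, 2, 1}. In that subpopulation D = 9, 18, 15, mean 14.
Difference = 17.25 − 14 = 3.25.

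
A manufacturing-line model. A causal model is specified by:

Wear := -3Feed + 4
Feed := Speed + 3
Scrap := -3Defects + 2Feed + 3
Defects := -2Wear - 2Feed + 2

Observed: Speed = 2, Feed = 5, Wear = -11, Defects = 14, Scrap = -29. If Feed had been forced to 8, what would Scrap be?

do(Feed=8) replaces the equation Feed := Speed + 3 with the constant Feed = 8.
Wear = -3Feed + 4  [with Feed=8]  = -20
Defects = -2Wear - 2Feed + 2  [with Wear=-20, Feed=8]  = 26
Scrap = -3Defects + 2Feed + 3  [with Defects=26, Feed=8]  = -59

-59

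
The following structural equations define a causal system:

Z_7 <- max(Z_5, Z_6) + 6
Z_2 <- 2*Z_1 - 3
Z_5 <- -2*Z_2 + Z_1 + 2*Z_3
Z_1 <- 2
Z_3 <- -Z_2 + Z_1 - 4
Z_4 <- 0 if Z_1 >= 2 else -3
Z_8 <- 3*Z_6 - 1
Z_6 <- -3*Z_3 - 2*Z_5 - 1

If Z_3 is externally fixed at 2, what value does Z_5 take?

4

do(Z_3=2) replaces the equation Z_3 <- -Z_2 + Z_1 - 4 with the constant Z_3 = 2.
Z_2 = 2*Z_1 - 3  [with Z_1=2]  = 1
Z_5 = -2*Z_2 + Z_1 + 2*Z_3  [with Z_2=1, Z_1=2, Z_3=2]  = 4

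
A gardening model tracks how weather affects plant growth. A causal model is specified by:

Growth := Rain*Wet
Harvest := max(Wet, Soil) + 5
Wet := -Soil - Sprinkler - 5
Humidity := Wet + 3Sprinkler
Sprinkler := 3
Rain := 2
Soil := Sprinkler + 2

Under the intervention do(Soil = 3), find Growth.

-22

do(Soil=3) replaces the equation Soil := Sprinkler + 2 with the constant Soil = 3.
Wet = -Soil - Sprinkler - 5  [with Soil=3, Sprinkler=3]  = -11
Growth = Rain*Wet  [with Rain=2, Wet=-11]  = -22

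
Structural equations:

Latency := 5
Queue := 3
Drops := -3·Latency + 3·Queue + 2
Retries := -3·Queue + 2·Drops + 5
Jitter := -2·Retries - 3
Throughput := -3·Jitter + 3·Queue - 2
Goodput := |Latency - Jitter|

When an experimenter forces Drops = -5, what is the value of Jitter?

25

do(Drops=-5) replaces the equation Drops := -3·Latency + 3·Queue + 2 with the constant Drops = -5.
Retries = -3·Queue + 2·Drops + 5  [with Queue=3, Drops=-5]  = -14
Jitter = -2·Retries - 3  [with Retries=-14]  = 25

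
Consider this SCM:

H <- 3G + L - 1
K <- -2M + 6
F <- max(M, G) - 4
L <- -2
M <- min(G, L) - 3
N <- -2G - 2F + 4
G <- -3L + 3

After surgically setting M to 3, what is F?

5

The intervention breaks the incoming arrows to M: M <- min(G, L) - 3 no longer applies, and M = 3.
G = -3L + 3  [with L=-2]  = 9
F = max(M, G) - 4  [with M=3, G=9]  = 5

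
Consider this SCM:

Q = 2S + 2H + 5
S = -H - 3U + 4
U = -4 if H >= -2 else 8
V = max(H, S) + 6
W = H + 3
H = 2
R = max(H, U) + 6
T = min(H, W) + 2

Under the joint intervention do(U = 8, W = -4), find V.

8

Under do(U = 8, W = -4), each intervened variable's structural equation is replaced by its fixed value.
S = -H - 3U + 4  [with H=2, U=8]  = -22
V = max(H, S) + 6  [with H=2, S=-22]  = 8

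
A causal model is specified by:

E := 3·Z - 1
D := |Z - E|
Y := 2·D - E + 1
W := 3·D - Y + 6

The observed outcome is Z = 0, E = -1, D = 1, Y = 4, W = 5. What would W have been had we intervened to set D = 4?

do(D=4) replaces the equation D := |Z - E| with the constant D = 4.
E = 3·Z - 1  [with Z=0]  = -1
Y = 2·D - E + 1  [with D=4, E=-1]  = 10
W = 3·D - Y + 6  [with D=4, Y=10]  = 8

8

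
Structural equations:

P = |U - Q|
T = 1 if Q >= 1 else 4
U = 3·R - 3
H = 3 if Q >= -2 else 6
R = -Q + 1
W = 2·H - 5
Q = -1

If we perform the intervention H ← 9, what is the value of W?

13

The intervention breaks the incoming arrows to H: H = 3 if Q >= -2 else 6 no longer applies, and H = 9.
W = 2·H - 5  [with H=9]  = 13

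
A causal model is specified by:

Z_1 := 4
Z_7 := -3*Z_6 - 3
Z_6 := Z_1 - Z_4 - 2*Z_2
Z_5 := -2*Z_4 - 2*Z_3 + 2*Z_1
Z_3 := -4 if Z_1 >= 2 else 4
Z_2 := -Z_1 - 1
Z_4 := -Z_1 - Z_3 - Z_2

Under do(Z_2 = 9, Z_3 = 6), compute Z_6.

Under do(Z_2 = 9, Z_3 = 6), each intervened variable's structural equation is replaced by its fixed value.
Z_4 = -Z_1 - Z_3 - Z_2  [with Z_1=4, Z_3=6, Z_2=9]  = -19
Z_6 = Z_1 - Z_4 - 2*Z_2  [with Z_1=4, Z_4=-19, Z_2=9]  = 5

5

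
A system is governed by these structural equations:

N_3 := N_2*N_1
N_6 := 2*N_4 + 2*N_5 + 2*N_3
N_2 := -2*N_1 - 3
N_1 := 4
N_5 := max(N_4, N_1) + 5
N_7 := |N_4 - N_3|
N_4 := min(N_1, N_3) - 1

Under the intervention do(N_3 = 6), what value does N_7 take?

3

The intervention breaks the incoming arrows to N_3: N_3 := N_2*N_1 no longer applies, and N_3 = 6.
N_4 = min(N_1, N_3) - 1  [with N_1=4, N_3=6]  = 3
N_7 = |N_4 - N_3|  [with N_4=3, N_3=6]  = 3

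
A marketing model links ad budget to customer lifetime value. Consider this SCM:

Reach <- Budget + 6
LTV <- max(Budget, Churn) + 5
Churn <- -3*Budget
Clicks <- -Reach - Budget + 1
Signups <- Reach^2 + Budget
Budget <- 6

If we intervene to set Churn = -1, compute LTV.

11

The intervention breaks the incoming arrows to Churn: Churn <- -3*Budget no longer applies, and Churn = -1.
LTV = max(Budget, Churn) + 5  [with Budget=6, Churn=-1]  = 11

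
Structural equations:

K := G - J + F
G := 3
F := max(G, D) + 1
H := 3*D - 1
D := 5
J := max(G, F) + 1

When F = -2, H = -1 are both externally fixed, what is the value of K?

The joint intervention fixes F = -2, H = -1, removing each variable's own equation.
J = max(G, F) + 1  [with G=3, F=-2]  = 4
K = G - J + F  [with G=3, J=4, F=-2]  = -3

-3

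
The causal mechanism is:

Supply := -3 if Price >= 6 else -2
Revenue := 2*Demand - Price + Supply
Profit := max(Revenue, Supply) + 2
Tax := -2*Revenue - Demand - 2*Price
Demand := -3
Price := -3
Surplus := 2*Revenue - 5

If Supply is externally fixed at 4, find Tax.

7

do(Supply=4) replaces the equation Supply := -3 if Price >= 6 else -2 with the constant Supply = 4.
Revenue = 2*Demand - Price + Supply  [with Demand=-3, Price=-3, Supply=4]  = 1
Tax = -2*Revenue - Demand - 2*Price  [with Revenue=1, Demand=-3, Price=-3]  = 7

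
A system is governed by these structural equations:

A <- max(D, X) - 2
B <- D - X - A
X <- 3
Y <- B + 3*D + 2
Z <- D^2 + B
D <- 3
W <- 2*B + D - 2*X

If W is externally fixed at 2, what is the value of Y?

10

Intervening sets W = 2 and removes its equation (W <- 2*B + D - 2*X).
No directed path runs from W to Y, so Y keeps its natural value.
A = max(D, X) - 2  [with D=3, X=3]  = 1
B = D - X - A  [with D=3, X=3, A=1]  = -1
Y = B + 3*D + 2  [with B=-1, D=3]  = 10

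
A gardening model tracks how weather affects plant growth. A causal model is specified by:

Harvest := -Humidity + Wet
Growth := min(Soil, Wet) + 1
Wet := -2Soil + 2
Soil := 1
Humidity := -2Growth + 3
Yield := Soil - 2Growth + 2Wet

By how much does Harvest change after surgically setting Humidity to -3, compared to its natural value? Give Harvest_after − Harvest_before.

Under do(Humidity=-3), the mechanism Humidity := -2Growth + 3 is discarded; Humidity is fixed at -3.
Wet = -2Soil + 2  [with Soil=1]  = 0
Harvest = -Humidity + Wet  [with Humidity=-3, Wet=0]  = 3
Without intervention: Wet = -2Soil + 2  [with Soil=1]  = 0; Growth = min(Soil, Wet) + 1  [with Soil=1, Wet=0]  = 1; Humidity = -2Growth + 3  [with Growth=1]  = 1; Harvest = -Humidity + Wet  [with Humidity=1, Wet=0]  = -1.
Change = 3 − (-1) = 4.

4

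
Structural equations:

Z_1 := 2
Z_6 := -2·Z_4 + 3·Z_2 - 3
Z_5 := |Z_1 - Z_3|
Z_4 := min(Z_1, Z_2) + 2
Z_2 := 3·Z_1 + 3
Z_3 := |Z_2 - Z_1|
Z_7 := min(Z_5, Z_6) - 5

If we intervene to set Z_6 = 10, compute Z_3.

7

do(Z_6=10) replaces the equation Z_6 := -2·Z_4 + 3·Z_2 - 3 with the constant Z_6 = 10.
Z_3 is not downstream of the intervention, so its value is determined by the original equations.
Z_2 = 3·Z_1 + 3  [with Z_1=2]  = 9
Z_3 = |Z_2 - Z_1|  [with Z_2=9, Z_1=2]  = 7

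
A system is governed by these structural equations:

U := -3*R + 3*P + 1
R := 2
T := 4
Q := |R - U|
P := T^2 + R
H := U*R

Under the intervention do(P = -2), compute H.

-22

The intervention breaks the incoming arrows to P: P := T^2 + R no longer applies, and P = -2.
U = -3*R + 3*P + 1  [with R=2, P=-2]  = -11
H = U*R  [with U=-11, R=2]  = -22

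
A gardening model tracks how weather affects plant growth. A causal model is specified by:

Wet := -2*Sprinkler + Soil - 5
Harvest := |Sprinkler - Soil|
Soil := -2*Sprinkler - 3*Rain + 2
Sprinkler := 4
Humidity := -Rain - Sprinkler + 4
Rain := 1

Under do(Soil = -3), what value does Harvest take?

The intervention breaks the incoming arrows to Soil: Soil := -2*Sprinkler - 3*Rain + 2 no longer applies, and Soil = -3.
Harvest = |Sprinkler - Soil|  [with Sprinkler=4, Soil=-3]  = 7

7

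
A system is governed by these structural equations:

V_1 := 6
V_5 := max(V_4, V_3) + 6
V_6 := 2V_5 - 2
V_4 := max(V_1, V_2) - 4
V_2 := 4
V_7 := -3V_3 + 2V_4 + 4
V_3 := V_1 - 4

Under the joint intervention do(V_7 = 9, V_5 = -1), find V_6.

-4

Setting V_7 = 9, V_5 = -1 by intervention discards those variables' equations.
V_6 = 2V_5 - 2  [with V_5=-1]  = -4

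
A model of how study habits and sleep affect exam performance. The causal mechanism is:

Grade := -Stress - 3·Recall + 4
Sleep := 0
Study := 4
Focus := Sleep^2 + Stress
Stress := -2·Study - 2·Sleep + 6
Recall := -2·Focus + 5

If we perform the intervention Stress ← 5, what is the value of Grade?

14

The intervention breaks the incoming arrows to Stress: Stress := -2·Study - 2·Sleep + 6 no longer applies, and Stress = 5.
Focus = Sleep^2 + Stress  [with Sleep=0, Stress=5]  = 5
Recall = -2·Focus + 5  [with Focus=5]  = -5
Grade = -Stress - 3·Recall + 4  [with Stress=5, Recall=-5]  = 14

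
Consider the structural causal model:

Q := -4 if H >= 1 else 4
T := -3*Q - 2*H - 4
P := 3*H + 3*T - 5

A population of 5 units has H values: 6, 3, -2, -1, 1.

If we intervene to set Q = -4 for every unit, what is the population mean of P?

Every unit gets Q=-4 under the intervention. P values become 1, 10, 25, 22, 16; E[P|do(Q=-4)] = 14.8.

14.8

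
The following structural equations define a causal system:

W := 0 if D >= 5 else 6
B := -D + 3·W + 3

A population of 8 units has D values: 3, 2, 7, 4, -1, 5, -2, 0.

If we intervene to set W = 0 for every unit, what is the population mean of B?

Under do(W=0), W's equation is replaced by W=0 for every unit. Per-unit B: 0, 1, -4, -1, 4, -2, 5, 3. Mean = 0.75.

0.75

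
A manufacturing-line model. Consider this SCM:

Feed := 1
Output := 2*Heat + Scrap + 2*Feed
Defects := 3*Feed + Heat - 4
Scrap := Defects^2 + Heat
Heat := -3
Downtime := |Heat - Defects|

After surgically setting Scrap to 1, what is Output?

Intervening sets Scrap = 1 and removes its equation (Scrap := Defects^2 + Heat).
Output = 2*Heat + Scrap + 2*Feed  [with Heat=-3, Scrap=1, Feed=1]  = -3

-3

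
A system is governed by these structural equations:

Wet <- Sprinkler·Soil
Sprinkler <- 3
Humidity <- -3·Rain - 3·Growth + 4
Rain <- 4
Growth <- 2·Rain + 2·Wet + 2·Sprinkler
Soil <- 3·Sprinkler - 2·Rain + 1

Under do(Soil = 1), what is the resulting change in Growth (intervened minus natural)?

do(Soil=1) replaces the equation Soil <- 3·Sprinkler - 2·Rain + 1 with the constant Soil = 1.
Wet = Sprinkler·Soil  [with Sprinkler=3, Soil=1]  = 3
Growth = 2·Rain + 2·Wet + 2·Sprinkler  [with Rain=4, Wet=3, Sprinkler=3]  = 20
Without intervention: Soil = 3·Sprinkler - 2·Rain + 1  [with Sprinkler=3, Rain=4]  = 2; Wet = Sprinkler·Soil  [with Sprinkler=3, Soil=2]  = 6; Growth = 2·Rain + 2·Wet + 2·Sprinkler  [with Rain=4, Wet=6, Sprinkler=3]  = 26.
Change = 20 − 26 = -6.

-6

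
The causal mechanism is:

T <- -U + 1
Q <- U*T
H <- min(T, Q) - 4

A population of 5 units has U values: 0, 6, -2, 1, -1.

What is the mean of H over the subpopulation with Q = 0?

Conditioning on Q=0 selects the 2 unit(s) with U ∈ {0, 1}. Their H values: -4, -4. Mean = -4.

-4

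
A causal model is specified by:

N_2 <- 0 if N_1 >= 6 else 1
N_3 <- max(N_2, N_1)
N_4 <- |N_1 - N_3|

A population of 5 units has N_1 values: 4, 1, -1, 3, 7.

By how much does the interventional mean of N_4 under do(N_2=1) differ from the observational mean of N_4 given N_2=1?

Under do(N_2=1), N_2's equation is replaced by N_2=1 for every unit. Per-unit N_4: 0, 0, 2, 0, 0. Mean = 0.4.
E[N_4|N_2=1] averages over only the 4 units with N_2=1 (N_1 = 4, 1, -1, 3): N_4 = 0, 0, 2, 0, mean 0.5.
Difference = 0.4 − 0.5 = -0.1.

-0.1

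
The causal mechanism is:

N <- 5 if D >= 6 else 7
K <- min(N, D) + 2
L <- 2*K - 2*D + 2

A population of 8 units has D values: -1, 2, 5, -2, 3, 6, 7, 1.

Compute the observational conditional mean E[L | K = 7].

4

E[L|K=7] averages over only the 3 units with K=7 (D = 5, 6, 7): L = 6, 4, 2, mean 4.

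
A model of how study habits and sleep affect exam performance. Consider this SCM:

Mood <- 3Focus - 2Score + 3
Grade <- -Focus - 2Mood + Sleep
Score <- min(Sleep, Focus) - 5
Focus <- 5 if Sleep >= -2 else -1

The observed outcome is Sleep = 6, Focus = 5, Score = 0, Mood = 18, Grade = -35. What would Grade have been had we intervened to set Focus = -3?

-11

do(Focus=-3) replaces the equation Focus <- 5 if Sleep >= -2 else -1 with the constant Focus = -3.
Score = min(Sleep, Focus) - 5  [with Sleep=6, Focus=-3]  = -8
Mood = 3Focus - 2Score + 3  [with Focus=-3, Score=-8]  = 10
Grade = -Focus - 2Mood + Sleep  [with Focus=-3, Mood=10, Sleep=6]  = -11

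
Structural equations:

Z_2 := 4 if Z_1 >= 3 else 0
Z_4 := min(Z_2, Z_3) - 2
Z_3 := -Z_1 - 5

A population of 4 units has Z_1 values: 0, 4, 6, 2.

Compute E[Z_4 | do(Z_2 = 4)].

-10

Under do(Z_2=4), Z_2's equation is replaced by Z_2=4 for every unit. Per-unit Z_4: -7, -11, -13, -9. Mean = -10.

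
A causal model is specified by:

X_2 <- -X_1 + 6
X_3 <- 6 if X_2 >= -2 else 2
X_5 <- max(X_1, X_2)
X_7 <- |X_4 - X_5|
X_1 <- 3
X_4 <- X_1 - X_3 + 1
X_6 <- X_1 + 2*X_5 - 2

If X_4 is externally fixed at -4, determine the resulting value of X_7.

The intervention breaks the incoming arrows to X_4: X_4 <- X_1 - X_3 + 1 no longer applies, and X_4 = -4.
X_2 = -X_1 + 6  [with X_1=3]  = 3
X_5 = max(X_1, X_2)  [with X_1=3, X_2=3]  = 3
X_7 = |X_4 - X_5|  [with X_4=-4, X_5=3]  = 7

7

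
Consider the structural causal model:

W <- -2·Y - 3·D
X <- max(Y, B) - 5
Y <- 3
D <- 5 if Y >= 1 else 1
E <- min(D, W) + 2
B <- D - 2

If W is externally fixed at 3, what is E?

The intervention breaks the incoming arrows to W: W <- -2·Y - 3·D no longer applies, and W = 3.
D = 5 if Y >= 1 else 1  [with Y=3]  = 5
E = min(D, W) + 2  [with D=5, W=3]  = 5

5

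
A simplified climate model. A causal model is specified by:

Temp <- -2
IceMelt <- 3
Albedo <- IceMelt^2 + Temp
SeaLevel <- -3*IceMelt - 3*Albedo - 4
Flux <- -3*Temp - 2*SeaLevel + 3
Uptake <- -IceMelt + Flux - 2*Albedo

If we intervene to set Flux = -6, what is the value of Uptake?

-23

The intervention breaks the incoming arrows to Flux: Flux <- -3*Temp - 2*SeaLevel + 3 no longer applies, and Flux = -6.
Albedo = IceMelt^2 + Temp  [with IceMelt=3, Temp=-2]  = 7
Uptake = -IceMelt + Flux - 2*Albedo  [with IceMelt=3, Flux=-6, Albedo=7]  = -23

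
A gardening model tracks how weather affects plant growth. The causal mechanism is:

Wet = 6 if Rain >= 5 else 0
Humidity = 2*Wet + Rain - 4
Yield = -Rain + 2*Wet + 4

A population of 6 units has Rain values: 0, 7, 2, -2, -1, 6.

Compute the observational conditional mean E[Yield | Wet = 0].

4.25

Conditioning on Wet=0 selects the 4 unit(s) with Rain ∈ {0, 2, -2, -1}. Their Yield values: 4, 2, 6, 5. Mean = 4.25.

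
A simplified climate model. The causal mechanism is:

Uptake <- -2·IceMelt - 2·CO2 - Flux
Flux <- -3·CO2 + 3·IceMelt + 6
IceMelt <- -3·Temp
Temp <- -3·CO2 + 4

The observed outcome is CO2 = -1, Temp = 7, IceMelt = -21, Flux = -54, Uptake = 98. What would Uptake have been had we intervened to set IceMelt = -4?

13

do(IceMelt=-4) replaces the equation IceMelt <- -3·Temp with the constant IceMelt = -4.
Flux = -3·CO2 + 3·IceMelt + 6  [with CO2=-1, IceMelt=-4]  = -3
Uptake = -2·IceMelt - 2·CO2 - Flux  [with IceMelt=-4, CO2=-1, Flux=-3]  = 13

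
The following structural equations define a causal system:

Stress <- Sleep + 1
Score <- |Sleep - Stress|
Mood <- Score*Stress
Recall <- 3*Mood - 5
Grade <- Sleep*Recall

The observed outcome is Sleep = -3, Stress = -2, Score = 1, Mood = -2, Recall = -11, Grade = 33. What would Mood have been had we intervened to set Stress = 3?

18

Under do(Stress=3), the mechanism Stress <- Sleep + 1 is discarded; Stress is fixed at 3.
Score = |Sleep - Stress|  [with Sleep=-3, Stress=3]  = 6
Mood = Score*Stress  [with Score=6, Stress=3]  = 18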